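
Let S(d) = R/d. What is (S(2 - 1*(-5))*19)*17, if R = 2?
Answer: 646/7 ≈ 92.286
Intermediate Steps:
S(d) = 2/d
(S(2 - 1*(-5))*19)*17 = ((2/(2 - 1*(-5)))*19)*17 = ((2/(2 + 5))*19)*17 = ((2/7)*19)*17 = (38/7)*17 = 646/7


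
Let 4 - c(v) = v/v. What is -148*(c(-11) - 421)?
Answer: 61864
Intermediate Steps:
c(v) = 3 (c(v) = 4 - v/v = 4 - 1*1 = 4 - 1 = 3)
-148*(c(-11) - 421) = -148*(3 - 421) = -148*(-418) = 61864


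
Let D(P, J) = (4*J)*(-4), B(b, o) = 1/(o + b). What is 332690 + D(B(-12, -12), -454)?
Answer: 339954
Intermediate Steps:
B(b, o) = 1/(b + o)
D(P, J) = -16*J
332690 + D(B(-12, -12), -454) = 332690 - 16*(-454) = 332690 + 7264 = 339954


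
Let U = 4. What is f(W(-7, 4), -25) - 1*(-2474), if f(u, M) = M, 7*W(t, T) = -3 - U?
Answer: 2449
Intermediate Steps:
W(t, T) = -1 (W(t, T) = (-3 - 1*4)/7 = (-3 - 4)/7 = (1/7)*(-7) = -1)
f(W(-7, 4), -25) - 1*(-2474) = -25 - 1*(-2474) = -25 + 2474 = 2449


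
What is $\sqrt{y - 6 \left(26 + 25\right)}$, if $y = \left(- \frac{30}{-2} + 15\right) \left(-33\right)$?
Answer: $36 i \approx 36.0 i$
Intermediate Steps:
$y = -990$ ($y = \left(\left(-30\right) \left(- \frac{1}{2}\right) + 15\right) \left(-33\right) = \left(15 + 15\right) \left(-33\right) = 30 \left(-33\right) = -990$)
$\sqrt{y - 6 \left(26 + 25\right)} = \sqrt{-990 - 6 \left(26 + 25\right)} = \sqrt{-990 - 306} = \sqrt{-1296} = 36 i$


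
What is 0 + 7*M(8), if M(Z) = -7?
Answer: -49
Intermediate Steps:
0 + 7*M(8) = 0 + 7*(-7) = 0 - 49 = -49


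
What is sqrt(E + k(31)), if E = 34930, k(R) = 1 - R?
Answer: 10*sqrt(349) ≈ 186.82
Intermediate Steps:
sqrt(E + k(31)) = sqrt(34930 + (1 - 1*31)) = sqrt(34930 + (1 - 31)) = sqrt(34930 - 30) = sqrt(34900) = 10*sqrt(349)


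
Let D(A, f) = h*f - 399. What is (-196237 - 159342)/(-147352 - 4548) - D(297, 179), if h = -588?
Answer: 2292677497/21700 ≈ 1.0565e+5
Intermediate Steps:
D(A, f) = -399 - 588*f (D(A, f) = -588*f - 399 = -399 - 588*f)
(-196237 - 159342)/(-147352 - 4548) - D(297, 179) = (-196237 - 159342)/(-147352 - 4548) - (-399 - 588*179) = -355579/(-151900) - (-399 - 105252) = -355579*(-1/151900) - 1*(-105651) = 50797/21700 + 105651 = 2292677497/21700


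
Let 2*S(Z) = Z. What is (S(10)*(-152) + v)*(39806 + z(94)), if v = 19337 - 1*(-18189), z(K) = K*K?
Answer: 1788371772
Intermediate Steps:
S(Z) = Z/2
z(K) = K²
v = 37526 (v = 19337 + 18189 = 37526)
(S(10)*(-152) + v)*(39806 + z(94)) = (((½)*10)*(-152) + 37526)*(39806 + 94²) = (5*(-152) + 37526)*(39806 + 8836) = (-760 + 37526)*48642 = 36766*48642 = 1788371772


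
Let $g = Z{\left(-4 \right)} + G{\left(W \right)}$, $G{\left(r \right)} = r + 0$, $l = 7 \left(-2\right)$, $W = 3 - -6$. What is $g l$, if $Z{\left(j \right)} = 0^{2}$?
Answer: $-126$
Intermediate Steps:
$Z{\left(j \right)} = 0$
$W = 9$ ($W = 3 + 6 = 9$)
$l = -14$
$G{\left(r \right)} = r$
$g = 9$ ($g = 0 + 9 = 9$)
$g l = 9 \left(-14\right) = -126$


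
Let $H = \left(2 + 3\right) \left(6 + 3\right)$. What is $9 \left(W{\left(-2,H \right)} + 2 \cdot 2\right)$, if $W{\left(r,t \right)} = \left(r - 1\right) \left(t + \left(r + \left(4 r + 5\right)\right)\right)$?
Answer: $-1044$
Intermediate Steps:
$H = 45$ ($H = 5 \cdot 9 = 45$)
$W{\left(r,t \right)} = \left(-1 + r\right) \left(5 + t + 5 r\right)$ ($W{\left(r,t \right)} = \left(-1 + r\right) \left(t + \left(r + \left(5 + 4 r\right)\right)\right) = \left(-1 + r\right) \left(t + \left(5 + 5 r\right)\right) = \left(-1 + r\right) \left(5 + t + 5 r\right)$)
$9 \left(W{\left(-2,H \right)} + 2 \cdot 2\right) = 9 \left(\left(-5 - 45 + 5 \left(-2\right)^{2} - 90\right) + 2 \cdot 2\right) = 9 \left(\left(-5 - 45 + 5 \cdot 4 - 90\right) + 4\right) = 9 \left(\left(-5 - 45 + 20 - 90\right) + 4\right) = 9 \left(-120 + 4\right) = 9 \left(-116\right) = -1044$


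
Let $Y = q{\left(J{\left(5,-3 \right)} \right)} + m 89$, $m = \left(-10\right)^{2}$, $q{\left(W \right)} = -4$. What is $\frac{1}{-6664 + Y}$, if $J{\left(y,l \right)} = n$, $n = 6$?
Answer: $\frac{1}{2232} \approx 0.00044803$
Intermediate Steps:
$J{\left(y,l \right)} = 6$
$m = 100$
$Y = 8896$ ($Y = -4 + 100 \cdot 89 = -4 + 8900 = 8896$)
$\frac{1}{-6664 + Y} = \frac{1}{-6664 + 8896} = \frac{1}{2232}$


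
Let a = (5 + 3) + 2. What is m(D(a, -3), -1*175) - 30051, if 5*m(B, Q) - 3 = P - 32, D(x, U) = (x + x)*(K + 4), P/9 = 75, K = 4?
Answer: -149609/5 ≈ -29922.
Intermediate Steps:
P = 675 (P = 9*75 = 675)
a = 10 (a = 8 + 2 = 10)
D(x, U) = 16*x (D(x, U) = (x + x)*(4 + 4) = (2*x)*8 = 16*x)
m(B, Q) = 646/5 (m(B, Q) = 3/5 + (675 - 32)/5 = 3/5 + (1/5)*643 = 3/5 + 643/5 = 646/5)
m(D(a, -3), -1*175) - 30051 = 646/5 - 30051 = -149609/5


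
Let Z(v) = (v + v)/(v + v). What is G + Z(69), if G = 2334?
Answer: 2335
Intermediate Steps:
Z(v) = 1 (Z(v) = (2*v)/((2*v)) = (2*v)*(1/(2*v)) = 1)
G + Z(69) = 2334 + 1 = 2335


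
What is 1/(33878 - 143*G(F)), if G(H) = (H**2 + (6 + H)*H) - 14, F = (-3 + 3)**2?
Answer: 1/35880 ≈ 2.7871e-5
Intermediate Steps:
F = 0 (F = 0**2 = 0)
G(H) = -14 + H**2 + H*(6 + H) (G(H) = (H**2 + H*(6 + H)) - 14 = -14 + H**2 + H*(6 + H))
1/(33878 - 143*G(F)) = 1/(33878 - 143*(-14 + 2*0**2 + 6*0)) = 1/(33878 - 143*(-14 + 2*0 + 0)) = 1/(33878 - 143*(-14 + 0 + 0)) = 1/(33878 - 143*(-14)) = 1/(33878 + 2002) = 1/35880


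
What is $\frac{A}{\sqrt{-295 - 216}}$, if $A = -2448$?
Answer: $\frac{2448 i \sqrt{511}}{511} \approx 108.29 i$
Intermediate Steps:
$\frac{A}{\sqrt{-295 - 216}} = - \frac{2448}{\sqrt{-295 - 216}} = - \frac{2448}{\sqrt{-511}} = - \frac{2448}{i \sqrt{511}} = - 2448 \left(- \frac{i \sqrt{511}}{511}\right) = \frac{2448 i \sqrt{511}}{511}$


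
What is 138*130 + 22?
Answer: 17962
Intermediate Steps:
138*130 + 22 = 17940 + 22 = 17962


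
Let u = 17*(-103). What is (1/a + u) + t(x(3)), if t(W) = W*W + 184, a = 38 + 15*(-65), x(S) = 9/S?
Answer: -1459847/937 ≈ -1558.0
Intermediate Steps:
a = -937 (a = 38 - 975 = -937)
t(W) = 184 + W² (t(W) = W² + 184 = 184 + W²)
u = -1751
(1/a + u) + t(x(3)) = (1/(-937) - 1751) + (184 + (9/3)²) = (-1/937 - 1751) + (184 + (9*(⅓))²) = -1640688/937 + (184 + 3²) = -1640688/937 + (184 + 9) = -1640688/937 + 193 = -1459847/937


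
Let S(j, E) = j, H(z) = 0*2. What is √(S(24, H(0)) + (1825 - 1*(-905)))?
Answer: 9*√34 ≈ 52.479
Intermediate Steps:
H(z) = 0
√(S(24, H(0)) + (1825 - 1*(-905))) = √(24 + (1825 - 1*(-905))) = √(24 + (1825 + 905)) = √(24 + 2730) = √2754 = 9*√34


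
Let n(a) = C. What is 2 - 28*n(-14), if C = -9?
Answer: 254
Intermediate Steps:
n(a) = -9
2 - 28*n(-14) = 2 - 28*(-9) = 2 + 252 = 254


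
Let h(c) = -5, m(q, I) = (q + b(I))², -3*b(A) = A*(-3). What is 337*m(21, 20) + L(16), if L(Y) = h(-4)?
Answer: 566492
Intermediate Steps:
b(A) = A (b(A) = -A*(-3)/3 = -(-1)*A = A)
m(q, I) = (I + q)² (m(q, I) = (q + I)² = (I + q)²)
L(Y) = -5
337*m(21, 20) + L(16) = 337*(20 + 21)² - 5 = 337*41² - 5 = 337*1681 - 5 = 566497 - 5 = 566492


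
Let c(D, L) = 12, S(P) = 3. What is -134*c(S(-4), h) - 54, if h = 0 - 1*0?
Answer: -1662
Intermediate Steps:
h = 0 (h = 0 + 0 = 0)
-134*c(S(-4), h) - 54 = -134*12 - 54 = -1608 - 54 = -1662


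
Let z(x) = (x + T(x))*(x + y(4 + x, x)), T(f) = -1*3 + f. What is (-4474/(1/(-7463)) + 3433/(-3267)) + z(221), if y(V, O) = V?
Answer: 109723027919/3267 ≈ 3.3585e+7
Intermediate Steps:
T(f) = -3 + f
z(x) = (-3 + 2*x)*(4 + 2*x) (z(x) = (x + (-3 + x))*(x + (4 + x)) = (-3 + 2*x)*(4 + 2*x))
(-4474/(1/(-7463)) + 3433/(-3267)) + z(221) = (-4474/(1/(-7463)) + 3433/(-3267)) + (-12 + 2*221 + 4*221**2) = (-4474/(-1/7463) + 3433*(-1/3267)) + (-12 + 442 + 4*48841) = (-4474*(-7463) - 3433/3267) + (-12 + 442 + 195364) = (33389462 - 3433/3267) + 195794 = 109083368921/3267 + 195794 = 109723027919/3267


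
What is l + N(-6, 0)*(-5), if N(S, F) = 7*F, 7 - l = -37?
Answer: 44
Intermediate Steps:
l = 44 (l = 7 - 1*(-37) = 7 + 37 = 44)
l + N(-6, 0)*(-5) = 44 + (7*0)*(-5) = 44 + 0*(-5) = 44 + 0 = 44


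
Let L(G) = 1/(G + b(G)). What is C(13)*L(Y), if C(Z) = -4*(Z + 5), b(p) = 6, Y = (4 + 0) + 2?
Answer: -6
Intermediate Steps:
Y = 6 (Y = 4 + 2 = 6)
C(Z) = -20 - 4*Z (C(Z) = -4*(5 + Z) = -20 - 4*Z)
L(G) = 1/(6 + G) (L(G) = 1/(G + 6) = 1/(6 + G))
C(13)*L(Y) = (-20 - 4*13)/(6 + 6) = (-20 - 52)/12 = -72*1/12 = -6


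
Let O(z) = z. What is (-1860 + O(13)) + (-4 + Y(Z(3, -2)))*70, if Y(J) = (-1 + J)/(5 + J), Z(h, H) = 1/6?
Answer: -66287/31 ≈ -2138.3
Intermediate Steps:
Z(h, H) = 1/6
Y(J) = (-1 + J)/(5 + J)
(-1860 + O(13)) + (-4 + Y(Z(3, -2)))*70 = (-1860 + 13) + (-4 + (-1 + 1/6)/(5 + 1/6))*70 = -1847 + (-4 - 5/6/(31/6))*70 = -1847 + (-4 + (6/31)*(-5/6))*70 = -1847 + (-4 - 5/31)*70 = -1847 - 129/31*70 = -1847 - 9030/31 = -66287/31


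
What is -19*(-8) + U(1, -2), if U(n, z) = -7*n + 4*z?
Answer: 137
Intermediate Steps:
-19*(-8) + U(1, -2) = -19*(-8) + (-7*1 + 4*(-2)) = 152 + (-7 - 8) = 152 - 15 = 137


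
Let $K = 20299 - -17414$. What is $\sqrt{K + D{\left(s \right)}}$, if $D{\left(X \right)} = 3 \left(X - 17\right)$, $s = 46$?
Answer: $30 \sqrt{42} \approx 194.42$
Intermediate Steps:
$K = 37713$ ($K = 20299 + 17414 = 37713$)
$D{\left(X \right)} = -51 + 3 X$ ($D{\left(X \right)} = 3 \left(X - 17\right) = 3 \left(-17 + X\right) = -51 + 3 X$)
$\sqrt{K + D{\left(s \right)}} = \sqrt{37713 + \left(-51 + 3 \cdot 46\right)} = \sqrt{37713 + \left(-51 + 138\right)} = \sqrt{37713 + 87} = \sqrt{37800} = 30 \sqrt{42}$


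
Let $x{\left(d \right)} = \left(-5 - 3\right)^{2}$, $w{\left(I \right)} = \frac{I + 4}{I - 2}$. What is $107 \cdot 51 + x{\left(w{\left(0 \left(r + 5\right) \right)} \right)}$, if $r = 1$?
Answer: $5521$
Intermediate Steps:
$w{\left(I \right)} = \frac{4 + I}{-2 + I}$
$x{\left(d \right)} = 64$ ($x{\left(d \right)} = \left(-8\right)^{2} = 64$)
$107 \cdot 51 + x{\left(w{\left(0 \left(r + 5\right) \right)} \right)} = 107 \cdot 51 + 64 = 5457 + 64 = 5521$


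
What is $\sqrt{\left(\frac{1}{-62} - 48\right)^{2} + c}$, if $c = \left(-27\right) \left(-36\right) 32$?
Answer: $\frac{7 \sqrt{2620945}}{62} \approx 182.78$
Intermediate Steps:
$c = 31104$ ($c = 972 \cdot 32 = 31104$)
$\sqrt{\left(\frac{1}{-62} - 48\right)^{2} + c} = \sqrt{\left(\frac{1}{-62} - 48\right)^{2} + 31104} = \sqrt{\left(- \frac{1}{62} - 48\right)^{2} + 31104} = \sqrt{\left(- \frac{2977}{62}\right)^{2} + 31104} = \sqrt{\frac{8862529}{3844} + 31104} = \sqrt{\frac{128426305}{3844}} = \frac{7 \sqrt{2620945}}{62}$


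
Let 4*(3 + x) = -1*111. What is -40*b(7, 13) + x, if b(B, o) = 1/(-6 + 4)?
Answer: -43/4 ≈ -10.750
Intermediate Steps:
x = -123/4 (x = -3 + (-1*111)/4 = -3 + (¼)*(-111) = -3 - 111/4 = -123/4 ≈ -30.750)
b(B, o) = -½ (b(B, o) = 1/(-2) = -½)
-40*b(7, 13) + x = -40*(-½) - 123/4 = 20 - 123/4 = -43/4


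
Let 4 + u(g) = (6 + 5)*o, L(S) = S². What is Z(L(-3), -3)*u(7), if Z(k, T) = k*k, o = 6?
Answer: 5022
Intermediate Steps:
Z(k, T) = k²
u(g) = 62 (u(g) = -4 + (6 + 5)*6 = -4 + 11*6 = -4 + 66 = 62)
Z(L(-3), -3)*u(7) = ((-3)²)²*62 = 9²*62 = 81*62 = 5022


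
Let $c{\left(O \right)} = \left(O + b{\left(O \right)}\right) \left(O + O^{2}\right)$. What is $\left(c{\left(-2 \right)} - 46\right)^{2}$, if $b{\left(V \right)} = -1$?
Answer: $2704$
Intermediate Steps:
$c{\left(O \right)} = \left(-1 + O\right) \left(O + O^{2}\right)$ ($c{\left(O \right)} = \left(O - 1\right) \left(O + O^{2}\right) = \left(-1 + O\right) \left(O + O^{2}\right)$)
$\left(c{\left(-2 \right)} - 46\right)^{2} = \left(\left(\left(-2\right)^{3} - -2\right) - 46\right)^{2} = \left(\left(-8 + 2\right) - 46\right)^{2} = \left(-6 - 46\right)^{2} = \left(-52\right)^{2} = 2704$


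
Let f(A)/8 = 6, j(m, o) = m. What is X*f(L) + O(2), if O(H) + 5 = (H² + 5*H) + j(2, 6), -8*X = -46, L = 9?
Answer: 287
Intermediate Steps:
f(A) = 48 (f(A) = 8*6 = 48)
X = 23/4 (X = -⅛*(-46) = 23/4 ≈ 5.7500)
O(H) = -3 + H² + 5*H (O(H) = -5 + ((H² + 5*H) + 2) = -5 + (2 + H² + 5*H) = -3 + H² + 5*H)
X*f(L) + O(2) = (23/4)*48 + (-3 + 2² + 5*2) = 276 + (-3 + 4 + 10) = 276 + 11 = 287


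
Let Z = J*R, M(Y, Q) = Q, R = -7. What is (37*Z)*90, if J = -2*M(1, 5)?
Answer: 233100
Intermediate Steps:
J = -10 (J = -2*5 = -10)
Z = 70 (Z = -10*(-7) = 70)
(37*Z)*90 = (37*70)*90 = 2590*90 = 233100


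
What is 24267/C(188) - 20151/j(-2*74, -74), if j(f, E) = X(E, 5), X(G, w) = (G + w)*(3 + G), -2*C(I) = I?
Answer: -40259409/153502 ≈ -262.27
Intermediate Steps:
C(I) = -I/2
X(G, w) = (3 + G)*(G + w)
j(f, E) = 15 + E² + 8*E (j(f, E) = E² + 3*E + 3*5 + E*5 = E² + 3*E + 15 + 5*E = 15 + E² + 8*E)
24267/C(188) - 20151/j(-2*74, -74) = 24267/((-½*188)) - 20151/(15 + (-74)² + 8*(-74)) = 24267/(-94) - 20151/(15 + 5476 - 592) = 24267*(-1/94) - 20151/4899 = -24267/94 - 20151*1/4899 = -24267/94 - 6717/1633 = -40259409/153502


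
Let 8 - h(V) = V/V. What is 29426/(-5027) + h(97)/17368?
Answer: -511035579/87308936 ≈ -5.8532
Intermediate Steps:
h(V) = 7 (h(V) = 8 - V/V = 8 - 1*1 = 8 - 1 = 7)
29426/(-5027) + h(97)/17368 = 29426/(-5027) + 7/17368 = 29426*(-1/5027) + 7*(1/17368) = -29426/5027 + 7/17368 = -511035579/87308936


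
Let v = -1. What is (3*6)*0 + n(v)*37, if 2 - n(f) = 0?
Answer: 74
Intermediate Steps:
n(f) = 2 (n(f) = 2 - 1*0 = 2 + 0 = 2)
(3*6)*0 + n(v)*37 = (3*6)*0 + 2*37 = 18*0 + 74 = 0 + 74 = 74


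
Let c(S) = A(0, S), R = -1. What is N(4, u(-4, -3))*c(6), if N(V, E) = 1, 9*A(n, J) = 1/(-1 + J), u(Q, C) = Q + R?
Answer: 1/45 ≈ 0.022222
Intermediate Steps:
u(Q, C) = -1 + Q (u(Q, C) = Q - 1 = -1 + Q)
A(n, J) = 1/(9*(-1 + J))
c(S) = 1/(9*(-1 + S))
N(4, u(-4, -3))*c(6) = 1*(1/(9*(-1 + 6))) = 1*((⅑)/5) = 1*((⅑)*(⅕)) = 1*(1/45) = 1/45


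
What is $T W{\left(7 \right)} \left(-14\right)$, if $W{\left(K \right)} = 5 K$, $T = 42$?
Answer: $-20580$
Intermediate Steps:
$T W{\left(7 \right)} \left(-14\right) = 42 \cdot 5 \cdot 7 \left(-14\right) = 42 \cdot 35 \left(-14\right) = 1470 \left(-14\right) = -20580$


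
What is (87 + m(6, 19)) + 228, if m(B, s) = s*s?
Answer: 676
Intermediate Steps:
m(B, s) = s**2
(87 + m(6, 19)) + 228 = (87 + 19**2) + 228 = (87 + 361) + 228 = 448 + 228 = 676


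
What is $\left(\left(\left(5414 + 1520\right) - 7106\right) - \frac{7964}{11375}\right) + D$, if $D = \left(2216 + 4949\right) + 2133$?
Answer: $\frac{103800286}{11375} \approx 9125.3$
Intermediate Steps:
$D = 9298$ ($D = 7165 + 2133 = 9298$)
$\left(\left(\left(5414 + 1520\right) - 7106\right) - \frac{7964}{11375}\right) + D = \left(\left(\left(5414 + 1520\right) - 7106\right) - \frac{7964}{11375}\right) + 9298 = \left(\left(6934 - 7106\right) - \frac{7964}{11375}\right) + 9298 = \left(-172 - \frac{7964}{11375}\right) + 9298 = - \frac{1964464}{11375} + 9298 = \frac{103800286}{11375}$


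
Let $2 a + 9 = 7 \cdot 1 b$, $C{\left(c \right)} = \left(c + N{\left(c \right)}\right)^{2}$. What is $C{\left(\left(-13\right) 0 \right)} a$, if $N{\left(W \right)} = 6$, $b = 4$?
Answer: $342$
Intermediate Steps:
$C{\left(c \right)} = \left(6 + c\right)^{2}$ ($C{\left(c \right)} = \left(c + 6\right)^{2} = \left(6 + c\right)^{2}$)
$a = \frac{19}{2}$ ($a = - \frac{9}{2} + \frac{7 \cdot 1 \cdot 4}{2} = - \frac{9}{2} + \frac{7 \cdot 4}{2} = - \frac{9}{2} + \frac{1}{2} \cdot 28 = - \frac{9}{2} + 14 = \frac{19}{2} \approx 9.5$)
$C{\left(\left(-13\right) 0 \right)} a = \left(6 - 0\right)^{2} \cdot \frac{19}{2} = \left(6 + 0\right)^{2} \cdot \frac{19}{2} = 6^{2} \cdot \frac{19}{2} = 36 \cdot \frac{19}{2} = 342$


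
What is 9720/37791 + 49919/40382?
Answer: 253222441/169564018 ≈ 1.4934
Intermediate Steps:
9720/37791 + 49919/40382 = 9720*(1/37791) + 49919*(1/40382) = 1080/4199 + 49919/40382 = 253222441/169564018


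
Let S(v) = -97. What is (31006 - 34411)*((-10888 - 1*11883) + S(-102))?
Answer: 77865540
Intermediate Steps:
(31006 - 34411)*((-10888 - 1*11883) + S(-102)) = (31006 - 34411)*((-10888 - 1*11883) - 97) = -3405*((-10888 - 11883) - 97) = -3405*(-22771 - 97) = -3405*(-22868) = 77865540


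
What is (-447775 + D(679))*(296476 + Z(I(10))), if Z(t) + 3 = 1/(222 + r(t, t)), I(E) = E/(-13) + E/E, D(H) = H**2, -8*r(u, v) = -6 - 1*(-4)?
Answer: 3496446670266/889 ≈ 3.9330e+9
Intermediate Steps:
r(u, v) = 1/4 (r(u, v) = -(-6 - 1*(-4))/8 = -(-6 + 4)/8 = -1/8*(-2) = 1/4)
I(E) = 1 - E/13 (I(E) = E*(-1/13) + 1 = -E/13 + 1 = 1 - E/13)
Z(t) = -2663/889 (Z(t) = -3 + 1/(222 + 1/4) = -3 + 1/(889/4) = -3 + 4/889 = -2663/889)
(-447775 + D(679))*(296476 + Z(I(10))) = (-447775 + 679**2)*(296476 - 2663/889) = (-447775 + 461041)*(263564501/889) = 13266*(263564501/889) = 3496446670266/889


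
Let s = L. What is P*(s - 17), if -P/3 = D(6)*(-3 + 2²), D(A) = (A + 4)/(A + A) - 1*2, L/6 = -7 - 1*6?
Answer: -665/2 ≈ -332.50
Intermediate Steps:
L = -78 (L = 6*(-7 - 1*6) = 6*(-7 - 6) = 6*(-13) = -78)
s = -78
D(A) = -2 + (4 + A)/(2*A) (D(A) = (4 + A)/((2*A)) - 2 = (4 + A)*(1/(2*A)) - 2 = (4 + A)/(2*A) - 2 = -2 + (4 + A)/(2*A))
P = 7/2 (P = -3*(-3/2 + 2/6)*(-3 + 2²) = -3*(-3/2 + 2*(⅙))*(-3 + 4) = -3*(-3/2 + ⅓) = -(-7)/2 = -3*(-7/6) = 7/2 ≈ 3.5000)
P*(s - 17) = 7*(-78 - 17)/2 = (7/2)*(-95) = -665/2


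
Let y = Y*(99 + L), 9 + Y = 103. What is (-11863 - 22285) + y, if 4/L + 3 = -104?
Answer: -2658470/107 ≈ -24846.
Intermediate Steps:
L = -4/107 (L = 4/(-3 - 104) = 4/(-107) = 4*(-1/107) = -4/107 ≈ -0.037383)
Y = 94 (Y = -9 + 103 = 94)
y = 995366/107 (y = 94*(99 - 4/107) = 94*(10589/107) = 995366/107 ≈ 9302.5)
(-11863 - 22285) + y = (-11863 - 22285) + 995366/107 = -34148 + 995366/107 = -2658470/107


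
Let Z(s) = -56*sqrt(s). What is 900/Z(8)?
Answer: -225*sqrt(2)/56 ≈ -5.6821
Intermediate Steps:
900/Z(8) = 900/((-112*sqrt(2))) = 900*(-sqrt(2)/224) = -225*sqrt(2)/56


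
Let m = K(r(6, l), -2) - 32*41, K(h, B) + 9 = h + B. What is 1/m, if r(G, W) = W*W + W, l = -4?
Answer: -1/1311 ≈ -0.00076278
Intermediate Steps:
r(G, W) = W + W**2 (r(G, W) = W**2 + W = W + W**2)
K(h, B) = -9 + B + h (K(h, B) = -9 + (h + B) = -9 + (B + h) = -9 + B + h)
m = -1311 (m = (-9 - 2 - 4*(1 - 4)) - 32*41 = (-9 - 2 - 4*(-3)) - 1312 = (-9 - 2 + 12) - 1312 = 1 - 1312 = -1311)
1/m = 1/(-1311) = -1/1311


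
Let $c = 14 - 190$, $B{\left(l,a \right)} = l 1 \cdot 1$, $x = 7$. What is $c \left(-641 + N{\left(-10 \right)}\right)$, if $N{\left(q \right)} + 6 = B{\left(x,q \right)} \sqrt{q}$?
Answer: $113872 - 1232 i \sqrt{10} \approx 1.1387 \cdot 10^{5} - 3895.9 i$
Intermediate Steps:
$B{\left(l,a \right)} = l$ ($B{\left(l,a \right)} = l 1 = l$)
$c = -176$ ($c = 14 - 190 = -176$)
$N{\left(q \right)} = -6 + 7 \sqrt{q}$
$c \left(-641 + N{\left(-10 \right)}\right) = - 176 \left(-641 - \left(6 - 7 \sqrt{-10}\right)\right) = - 176 \left(-641 - \left(6 - 7 i \sqrt{10}\right)\right) = - 176 \left(-647 + 7 i \sqrt{10}\right) = 113872 - 1232 i \sqrt{10}$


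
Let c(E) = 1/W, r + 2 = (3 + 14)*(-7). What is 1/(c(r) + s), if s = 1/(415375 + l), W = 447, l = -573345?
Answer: 70612590/157523 ≈ 448.27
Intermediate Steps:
r = -121 (r = -2 + (3 + 14)*(-7) = -2 + 17*(-7) = -2 - 119 = -121)
c(E) = 1/447
s = -1/157970 (s = 1/(415375 - 573345) = 1/(-157970) = -1/157970 ≈ -6.3303e-6)
1/(c(r) + s) = 1/(1/447 - 1/157970) = 1/(157523/70612590) = 70612590/157523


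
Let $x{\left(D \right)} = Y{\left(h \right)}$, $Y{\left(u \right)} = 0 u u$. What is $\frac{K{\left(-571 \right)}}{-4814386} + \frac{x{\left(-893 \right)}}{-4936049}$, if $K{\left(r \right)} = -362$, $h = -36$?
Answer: $\frac{181}{2407193} \approx 7.5191 \cdot 10^{-5}$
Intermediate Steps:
$Y{\left(u \right)} = 0$ ($Y{\left(u \right)} = 0 u = 0$)
$x{\left(D \right)} = 0$
$\frac{K{\left(-571 \right)}}{-4814386} + \frac{x{\left(-893 \right)}}{-4936049} = - \frac{362}{-4814386} + \frac{0}{-4936049} = \left(-362\right) \left(- \frac{1}{4814386}\right) + 0 \left(- \frac{1}{4936049}\right) = \frac{181}{2407193} + 0 = \frac{181}{2407193}$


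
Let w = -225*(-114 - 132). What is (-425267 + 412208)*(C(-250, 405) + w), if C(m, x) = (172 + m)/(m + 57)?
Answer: -139504439052/193 ≈ -7.2282e+8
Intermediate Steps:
C(m, x) = (172 + m)/(57 + m)
w = 55350 (w = -225*(-246) = 55350)
(-425267 + 412208)*(C(-250, 405) + w) = (-425267 + 412208)*((172 - 250)/(57 - 250) + 55350) = -13059*(-78/(-193) + 55350) = -13059*(-1/193*(-78) + 55350) = -13059*(78/193 + 55350) = -13059*10682628/193 = -139504439052/193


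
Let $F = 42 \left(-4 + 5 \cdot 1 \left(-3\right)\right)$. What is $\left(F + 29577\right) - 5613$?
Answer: $23166$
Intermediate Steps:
$F = -798$ ($F = 42 \left(-4 + 5 \left(-3\right)\right) = 42 \left(-4 - 15\right) = 42 \left(-19\right) = -798$)
$\left(F + 29577\right) - 5613 = \left(-798 + 29577\right) - 5613 = 28779 - 5613 = 23166$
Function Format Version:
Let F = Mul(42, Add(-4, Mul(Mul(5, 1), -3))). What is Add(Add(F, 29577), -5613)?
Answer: 23166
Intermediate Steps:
F = -798 (F = Mul(42, Add(-4, Mul(5, -3))) = Mul(42, Add(-4, -15)) = Mul(42, -19) = -798)
Add(Add(F, 29577), -5613) = Add(Add(-798, 29577), -5613) = Add(28779, -5613) = 23166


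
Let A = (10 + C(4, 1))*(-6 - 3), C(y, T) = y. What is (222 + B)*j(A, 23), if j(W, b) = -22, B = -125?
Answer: -2134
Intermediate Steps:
A = -126 (A = (10 + 4)*(-6 - 3) = 14*(-9) = -126)
(222 + B)*j(A, 23) = (222 - 125)*(-22) = 97*(-22) = -2134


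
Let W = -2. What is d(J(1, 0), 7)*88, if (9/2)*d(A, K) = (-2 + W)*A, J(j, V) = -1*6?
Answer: 1408/3 ≈ 469.33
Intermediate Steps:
J(j, V) = -6
d(A, K) = -8*A/9 (d(A, K) = 2*((-2 - 2)*A)/9 = 2*(-4*A)/9 = -8*A/9)
d(J(1, 0), 7)*88 = -8/9*(-6)*88 = (16/3)*88 = 1408/3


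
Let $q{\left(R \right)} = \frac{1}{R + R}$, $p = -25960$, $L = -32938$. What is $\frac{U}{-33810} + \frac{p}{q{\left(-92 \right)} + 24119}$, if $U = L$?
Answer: $- \frac{19899757}{194863935} \approx -0.10212$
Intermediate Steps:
$U = -32938$
$q{\left(R \right)} = \frac{1}{2 R}$
$\frac{U}{-33810} + \frac{p}{q{\left(-92 \right)} + 24119} = - \frac{32938}{-33810} - \frac{25960}{\frac{1}{2 \left(-92\right)} + 24119} = \left(-32938\right) \left(- \frac{1}{33810}\right) - \frac{25960}{\frac{1}{2} \left(- \frac{1}{92}\right) + 24119} = \frac{16469}{16905} - \frac{25960}{- \frac{1}{184} + 24119} = \frac{16469}{16905} - \frac{25960}{\frac{4437895}{184}} = \frac{16469}{16905} - \frac{86848}{80689} = - \frac{19899757}{194863935}$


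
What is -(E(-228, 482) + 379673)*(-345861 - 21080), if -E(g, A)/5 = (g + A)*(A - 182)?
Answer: -486930707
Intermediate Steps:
E(g, A) = -5*(-182 + A)*(A + g) (E(g, A) = -5*(g + A)*(A - 182) = -5*(A + g)*(-182 + A) = -5*(-182 + A)*(A + g))
-(E(-228, 482) + 379673)*(-345861 - 21080) = -((-5*482**2 + 910*482 + 910*(-228) - 5*482*(-228)) + 379673)*(-345861 - 21080) = -((-5*232324 + 438620 - 207480 + 549480) + 379673)*(-366941) = -((-1161620 + 438620 - 207480 + 549480) + 379673)*(-366941) = -(-381000 + 379673)*(-366941) = -(-1327)*(-366941) = -1*486930707 = -486930707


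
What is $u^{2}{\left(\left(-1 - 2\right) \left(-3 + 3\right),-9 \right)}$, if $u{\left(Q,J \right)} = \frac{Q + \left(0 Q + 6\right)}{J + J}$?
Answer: $\frac{1}{9} \approx 0.11111$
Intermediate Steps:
$u{\left(Q,J \right)} = \frac{6 + Q}{2 J}$ ($u{\left(Q,J \right)} = \frac{Q + \left(0 + 6\right)}{2 J} = \left(Q + 6\right) \frac{1}{2 J} = \left(6 + Q\right) \frac{1}{2 J} = \frac{6 + Q}{2 J}$)
$u^{2}{\left(\left(-1 - 2\right) \left(-3 + 3\right),-9 \right)} = \left(\frac{6 + \left(-1 - 2\right) \left(-3 + 3\right)}{2 \left(-9\right)}\right)^{2} = \left(\frac{1}{2} \left(- \frac{1}{9}\right) \left(6 - 0\right)\right)^{2} = \left(\frac{1}{2} \left(- \frac{1}{9}\right) \left(6 + 0\right)\right)^{2} = \left(\frac{1}{2} \left(- \frac{1}{9}\right) 6\right)^{2} = \left(- \frac{1}{3}\right)^{2} = \frac{1}{9}$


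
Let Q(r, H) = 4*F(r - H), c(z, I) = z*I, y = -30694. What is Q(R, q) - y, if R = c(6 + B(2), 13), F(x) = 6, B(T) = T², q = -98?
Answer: 30718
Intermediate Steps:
c(z, I) = I*z
R = 130 (R = 13*(6 + 2²) = 13*(6 + 4) = 13*10 = 130)
Q(r, H) = 24 (Q(r, H) = 4*6 = 24)
Q(R, q) - y = 24 - 1*(-30694) = 24 + 30694 = 30718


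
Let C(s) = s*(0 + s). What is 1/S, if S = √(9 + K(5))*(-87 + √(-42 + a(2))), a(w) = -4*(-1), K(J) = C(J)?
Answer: -87*√34/258638 - I*√323/129319 ≈ -0.0019614 - 0.00013898*I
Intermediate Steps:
C(s) = s² (C(s) = s*s = s²)
K(J) = J²
a(w) = 4
S = √34*(-87 + I*√38) (S = √(9 + 5²)*(-87 + √(-42 + 4)) = √(9 + 25)*(-87 + √(-38)) = √34*(-87 + I*√38) ≈ -507.29 + 35.944*I)
1/S = 1/(√34*(-87 + I*√38)) = √34/(34*(-87 + I*√38))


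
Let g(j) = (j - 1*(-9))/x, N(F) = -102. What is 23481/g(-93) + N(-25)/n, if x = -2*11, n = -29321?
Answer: 2524451565/410494 ≈ 6149.8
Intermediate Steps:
x = -22
g(j) = -9/22 - j/22 (g(j) = (j - 1*(-9))/(-22) = (j + 9)*(-1/22) = (9 + j)*(-1/22) = -9/22 - j/22)
23481/g(-93) + N(-25)/n = 23481/(-9/22 - 1/22*(-93)) - 102/(-29321) = 23481/(-9/22 + 93/22) - 102*(-1/29321) = 23481/(42/11) + 102/29321 = 23481*(11/42) + 102/29321 = 86097/14 + 102/29321 = 2524451565/410494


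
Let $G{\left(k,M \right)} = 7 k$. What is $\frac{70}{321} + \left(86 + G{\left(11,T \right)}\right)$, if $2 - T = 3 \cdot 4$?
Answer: $\frac{52393}{321} \approx 163.22$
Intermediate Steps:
$T = -10$ ($T = 2 - 3 \cdot 4 = 2 - 12 = -10$)
$\frac{70}{321} + \left(86 + G{\left(11,T \right)}\right) = \frac{70}{321} + \left(86 + 7 \cdot 11\right) = 70 \cdot \frac{1}{321} + \left(86 + 77\right) = \frac{70}{321} + 163 = \frac{52393}{321}$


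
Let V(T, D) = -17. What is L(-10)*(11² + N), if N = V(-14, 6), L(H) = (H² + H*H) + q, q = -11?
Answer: 19656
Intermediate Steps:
L(H) = -11 + 2*H² (L(H) = (H² + H*H) - 11 = (H² + H²) - 11 = 2*H² - 11 = -11 + 2*H²)
N = -17
L(-10)*(11² + N) = (-11 + 2*(-10)²)*(11² - 17) = (-11 + 2*100)*(121 - 17) = (-11 + 200)*104 = 189*104 = 19656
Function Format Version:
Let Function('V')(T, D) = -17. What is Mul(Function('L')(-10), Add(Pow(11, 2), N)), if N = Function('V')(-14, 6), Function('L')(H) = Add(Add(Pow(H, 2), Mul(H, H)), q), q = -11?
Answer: 19656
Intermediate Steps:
Function('L')(H) = Add(-11, Mul(2, Pow(H, 2))) (Function('L')(H) = Add(Add(Pow(H, 2), Mul(H, H)), -11) = Add(Add(Pow(H, 2), Pow(H, 2)), -11) = Add(Mul(2, Pow(H, 2)), -11) = Add(-11, Mul(2, Pow(H, 2))))
N = -17
Mul(Function('L')(-10), Add(Pow(11, 2), N)) = Mul(Add(-11, Mul(2, Pow(-10, 2))), Add(Pow(11, 2), -17)) = Mul(Add(-11, Mul(2, 100)), Add(121, -17)) = Mul(Add(-11, 200), 104) = Mul(189, 104) = 19656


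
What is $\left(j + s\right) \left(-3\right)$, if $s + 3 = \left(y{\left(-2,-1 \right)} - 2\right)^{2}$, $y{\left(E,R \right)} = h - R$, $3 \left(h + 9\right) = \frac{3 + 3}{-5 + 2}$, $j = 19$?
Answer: $- \frac{1168}{3} \approx -389.33$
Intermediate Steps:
$h = - \frac{29}{3}$ ($h = -9 + \frac{\left(3 + 3\right) \frac{1}{-5 + 2}}{3} = -9 + \frac{6 \frac{1}{-3}}{3} = -9 + \frac{6 \left(- \frac{1}{3}\right)}{3} = -9 + \frac{1}{3} \left(-2\right) = -9 - \frac{2}{3} = - \frac{29}{3} \approx -9.6667$)
$y{\left(E,R \right)} = - \frac{29}{3} - R$
$s = \frac{997}{9}$ ($s = -3 + \left(\left(- \frac{29}{3} - -1\right) - 2\right)^{2} = -3 + \left(\left(- \frac{29}{3} + 1\right) - 2\right)^{2} = -3 + \left(- \frac{26}{3} - 2\right)^{2} = -3 + \left(- \frac{32}{3}\right)^{2} = -3 + \frac{1024}{9} = \frac{997}{9} \approx 110.78$)
$\left(j + s\right) \left(-3\right) = \left(19 + \frac{997}{9}\right) \left(-3\right) = \frac{1168}{9} \left(-3\right) = - \frac{1168}{3}$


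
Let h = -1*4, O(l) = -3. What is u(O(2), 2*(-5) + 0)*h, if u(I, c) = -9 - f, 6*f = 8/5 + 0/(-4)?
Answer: 556/15 ≈ 37.067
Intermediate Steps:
f = 4/15 (f = (8/5 + 0/(-4))/6 = (8*(1/5) + 0*(-1/4))/6 = (8/5 + 0)/6 = (1/6)*(8/5) = 4/15 ≈ 0.26667)
u(I, c) = -139/15 (u(I, c) = -9 - 1*4/15 = -9 - 4/15 = -139/15)
h = -4
u(O(2), 2*(-5) + 0)*h = -139/15*(-4) = 556/15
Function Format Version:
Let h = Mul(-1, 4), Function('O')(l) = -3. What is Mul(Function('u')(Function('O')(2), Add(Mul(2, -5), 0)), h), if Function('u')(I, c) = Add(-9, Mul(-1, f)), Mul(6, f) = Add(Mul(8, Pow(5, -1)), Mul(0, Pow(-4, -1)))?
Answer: Rational(556, 15) ≈ 37.067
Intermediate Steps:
f = Rational(4, 15) (f = Mul(Rational(1, 6), Add(Mul(8, Pow(5, -1)), Mul(0, Pow(-4, -1)))) = Mul(Rational(1, 6), Add(Mul(8, Rational(1, 5)), Mul(0, Rational(-1, 4)))) = Mul(Rational(1, 6), Add(Rational(8, 5), 0)) = Mul(Rational(1, 6), Rational(8, 5)) = Rational(4, 15) ≈ 0.26667)
Function('u')(I, c) = Rational(-139, 15) (Function('u')(I, c) = Add(-9, Mul(-1, Rational(4, 15))) = Add(-9, Rational(-4, 15)) = Rational(-139, 15))
h = -4
Mul(Function('u')(Function('O')(2), Add(Mul(2, -5), 0)), h) = Mul(Rational(-139, 15), -4) = Rational(556, 15)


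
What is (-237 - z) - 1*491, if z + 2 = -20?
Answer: -706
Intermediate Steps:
z = -22 (z = -2 - 20 = -22)
(-237 - z) - 1*491 = (-237 - 1*(-22)) - 1*491 = (-237 + 22) - 491 = -215 - 491 = -706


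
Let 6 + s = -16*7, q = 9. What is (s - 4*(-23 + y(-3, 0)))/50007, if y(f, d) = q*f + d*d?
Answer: 82/50007 ≈ 0.0016398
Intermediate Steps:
y(f, d) = d² + 9*f (y(f, d) = 9*f + d*d = 9*f + d² = d² + 9*f)
s = -118 (s = -6 - 16*7 = -6 - 112 = -118)
(s - 4*(-23 + y(-3, 0)))/50007 = (-118 - 4*(-23 + (0² + 9*(-3))))/50007 = (-118 - 4*(-23 + (0 - 27)))*(1/50007) = (-118 - 4*(-23 - 27))*(1/50007) = (-118 - 4*(-50))*(1/50007) = (-118 + 200)*(1/50007) = 82*(1/50007) = 82/50007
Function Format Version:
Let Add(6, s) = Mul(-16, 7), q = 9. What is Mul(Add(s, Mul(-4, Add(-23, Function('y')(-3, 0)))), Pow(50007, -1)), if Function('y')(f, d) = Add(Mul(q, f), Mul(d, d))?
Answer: Rational(82, 50007) ≈ 0.0016398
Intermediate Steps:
Function('y')(f, d) = Add(Pow(d, 2), Mul(9, f)) (Function('y')(f, d) = Add(Mul(9, f), Mul(d, d)) = Add(Mul(9, f), Pow(d, 2)) = Add(Pow(d, 2), Mul(9, f)))
s = -118 (s = Add(-6, Mul(-16, 7)) = Add(-6, -112) = -118)
Mul(Add(s, Mul(-4, Add(-23, Function('y')(-3, 0)))), Pow(50007, -1)) = Mul(Add(-118, Mul(-4, Add(-23, Add(Pow(0, 2), Mul(9, -3))))), Pow(50007, -1)) = Mul(Add(-118, Mul(-4, Add(-23, Add(0, -27)))), Rational(1, 50007)) = Mul(Add(-118, Mul(-4, Add(-23, -27))), Rational(1, 50007)) = Mul(Add(-118, Mul(-4, -50)), Rational(1, 50007)) = Mul(Add(-118, 200), Rational(1, 50007)) = Mul(82, Rational(1, 50007)) = Rational(82, 50007)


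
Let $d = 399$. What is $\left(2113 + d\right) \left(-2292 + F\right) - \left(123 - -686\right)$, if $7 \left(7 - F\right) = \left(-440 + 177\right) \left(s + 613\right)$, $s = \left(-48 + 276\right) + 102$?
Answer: $\frac{582813505}{7} \approx 8.3259 \cdot 10^{7}$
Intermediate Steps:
$s = 330$ ($s = 228 + 102 = 330$)
$F = \frac{248058}{7}$ ($F = 7 - \frac{\left(-440 + 177\right) \left(330 + 613\right)}{7} = 7 - \frac{\left(-263\right) 943}{7} = 7 - - \frac{248009}{7} = 7 + \frac{248009}{7} = \frac{248058}{7} \approx 35437.0$)
$\left(2113 + d\right) \left(-2292 + F\right) - \left(123 - -686\right) = \left(2113 + 399\right) \left(-2292 + \frac{248058}{7}\right) - \left(123 - -686\right) = 2512 \cdot \frac{232014}{7} - \left(123 + 686\right) = \frac{582819168}{7} - 809 = \frac{582813505}{7}$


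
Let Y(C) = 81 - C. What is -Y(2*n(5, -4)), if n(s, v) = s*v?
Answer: -121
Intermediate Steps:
-Y(2*n(5, -4)) = -(81 - 2*5*(-4)) = -(81 - 2*(-20)) = -(81 - 1*(-40)) = -(81 + 40) = -1*121 = -121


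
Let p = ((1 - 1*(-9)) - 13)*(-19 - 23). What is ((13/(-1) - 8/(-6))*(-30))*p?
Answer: 44100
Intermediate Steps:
p = 126 (p = ((1 + 9) - 13)*(-42) = (10 - 13)*(-42) = -3*(-42) = 126)
((13/(-1) - 8/(-6))*(-30))*p = ((13/(-1) - 8/(-6))*(-30))*126 = ((13*(-1) - 8*(-⅙))*(-30))*126 = ((-13 + 4/3)*(-30))*126 = -35/3*(-30)*126 = 350*126 = 44100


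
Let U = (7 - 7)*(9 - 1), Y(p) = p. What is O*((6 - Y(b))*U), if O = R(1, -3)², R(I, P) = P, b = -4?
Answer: 0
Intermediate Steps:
U = 0 (U = 0*8 = 0)
O = 9 (O = (-3)² = 9)
O*((6 - Y(b))*U) = 9*((6 - 1*(-4))*0) = 9*((6 + 4)*0) = 9*(10*0) = 9*0 = 0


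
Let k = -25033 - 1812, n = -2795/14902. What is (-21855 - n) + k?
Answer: -725724605/14902 ≈ -48700.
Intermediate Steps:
n = -2795/14902 (n = -2795*1/14902 = -2795/14902 ≈ -0.18756)
k = -26845
(-21855 - n) + k = (-21855 - 1*(-2795/14902)) - 26845 = (-21855 + 2795/14902) - 26845 = -325680415/14902 - 26845 = -725724605/14902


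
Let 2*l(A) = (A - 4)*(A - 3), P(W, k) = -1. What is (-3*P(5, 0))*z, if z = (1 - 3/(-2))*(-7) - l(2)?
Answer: -111/2 ≈ -55.500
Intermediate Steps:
l(A) = (-4 + A)*(-3 + A)/2 (l(A) = ((A - 4)*(A - 3))/2 = ((-4 + A)*(-3 + A))/2 = (-4 + A)*(-3 + A)/2)
z = -37/2 (z = (1 - 3/(-2))*(-7) - (6 + (1/2)*2**2 - 7/2*2) = (1 - 3*(-1/2))*(-7) - (6 + (1/2)*4 - 7) = (1 + 3/2)*(-7) - (6 + 2 - 7) = (5/2)*(-7) - 1*1 = -35/2 - 1 = -37/2 ≈ -18.500)
(-3*P(5, 0))*z = -3*(-1)*(-37/2) = 3*(-37/2) = -111/2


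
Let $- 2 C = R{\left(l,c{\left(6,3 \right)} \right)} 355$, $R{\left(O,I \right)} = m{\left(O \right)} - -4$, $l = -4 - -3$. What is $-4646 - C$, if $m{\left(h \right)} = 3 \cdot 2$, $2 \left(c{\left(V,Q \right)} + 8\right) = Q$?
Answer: $-2871$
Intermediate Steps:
$c{\left(V,Q \right)} = -8 + \frac{Q}{2}$
$m{\left(h \right)} = 6$
$l = -1$ ($l = -4 + 3 = -1$)
$R{\left(O,I \right)} = 10$ ($R{\left(O,I \right)} = 6 - -4 = 6 + 4 = 10$)
$C = -1775$ ($C = - \frac{10 \cdot 355}{2} = \left(- \frac{1}{2}\right) 3550 = -1775$)
$-4646 - C = -4646 - -1775 = -4646 + 1775 = -2871$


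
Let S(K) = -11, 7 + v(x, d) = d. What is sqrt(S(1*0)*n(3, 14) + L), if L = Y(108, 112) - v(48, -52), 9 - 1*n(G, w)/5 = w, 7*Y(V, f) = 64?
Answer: sqrt(16814)/7 ≈ 18.524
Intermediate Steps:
Y(V, f) = 64/7 (Y(V, f) = (1/7)*64 = 64/7)
n(G, w) = 45 - 5*w
v(x, d) = -7 + d
L = 477/7 (L = 64/7 - (-7 - 52) = 64/7 - 1*(-59) = 64/7 + 59 = 477/7 ≈ 68.143)
sqrt(S(1*0)*n(3, 14) + L) = sqrt(-11*(45 - 5*14) + 477/7) = sqrt(-11*(45 - 70) + 477/7) = sqrt(-11*(-25) + 477/7) = sqrt(275 + 477/7) = sqrt(2402/7) = sqrt(16814)/7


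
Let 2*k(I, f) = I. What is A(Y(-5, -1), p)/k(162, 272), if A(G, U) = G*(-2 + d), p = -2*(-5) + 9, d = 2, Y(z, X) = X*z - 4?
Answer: 0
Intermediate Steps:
k(I, f) = I/2
Y(z, X) = -4 + X*z
p = 19 (p = 10 + 9 = 19)
A(G, U) = 0 (A(G, U) = G*(-2 + 2) = G*0 = 0)
A(Y(-5, -1), p)/k(162, 272) = 0/(((1/2)*162)) = 0/81 = 0*(1/81) = 0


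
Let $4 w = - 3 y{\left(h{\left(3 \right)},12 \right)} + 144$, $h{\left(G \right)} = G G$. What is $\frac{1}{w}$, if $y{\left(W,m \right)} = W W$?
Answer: $- \frac{4}{99} \approx -0.040404$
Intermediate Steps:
$h{\left(G \right)} = G^{2}$
$y{\left(W,m \right)} = W^{2}$
$w = - \frac{99}{4}$ ($w = \frac{- 3 \left(3^{2}\right)^{2} + 144}{4} = \frac{- 3 \cdot 9^{2} + 144}{4} = \frac{\left(-3\right) 81 + 144}{4} = \frac{-243 + 144}{4} = \frac{1}{4} \left(-99\right) = - \frac{99}{4} \approx -24.75$)
$\frac{1}{w} = \frac{1}{- \frac{99}{4}} = - \frac{4}{99}$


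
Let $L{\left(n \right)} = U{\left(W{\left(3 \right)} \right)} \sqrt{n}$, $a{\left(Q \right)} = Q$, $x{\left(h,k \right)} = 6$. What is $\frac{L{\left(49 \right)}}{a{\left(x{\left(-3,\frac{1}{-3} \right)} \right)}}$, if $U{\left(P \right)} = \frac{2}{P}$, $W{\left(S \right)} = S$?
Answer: $\frac{7}{9} \approx 0.77778$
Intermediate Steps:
$L{\left(n \right)} = \frac{2 \sqrt{n}}{3}$ ($L{\left(n \right)} = \frac{2}{3} \sqrt{n} = 2 \cdot \frac{1}{3} \sqrt{n} = \frac{2 \sqrt{n}}{3}$)
$\frac{L{\left(49 \right)}}{a{\left(x{\left(-3,\frac{1}{-3} \right)} \right)}} = \frac{\frac{2}{3} \sqrt{49}}{6} = \frac{2}{3} \cdot 7 \cdot \frac{1}{6} = \frac{14}{3} \cdot \frac{1}{6} = \frac{7}{9}$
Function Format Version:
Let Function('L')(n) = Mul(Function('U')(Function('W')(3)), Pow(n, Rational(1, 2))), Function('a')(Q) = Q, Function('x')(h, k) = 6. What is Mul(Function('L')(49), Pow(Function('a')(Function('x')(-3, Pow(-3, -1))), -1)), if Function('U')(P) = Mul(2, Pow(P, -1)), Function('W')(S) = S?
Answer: Rational(7, 9) ≈ 0.77778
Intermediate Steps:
Function('L')(n) = Mul(Rational(2, 3), Pow(n, Rational(1, 2))) (Function('L')(n) = Mul(Mul(2, Pow(3, -1)), Pow(n, Rational(1, 2))) = Mul(Mul(2, Rational(1, 3)), Pow(n, Rational(1, 2))) = Mul(Rational(2, 3), Pow(n, Rational(1, 2))))
Mul(Function('L')(49), Pow(Function('a')(Function('x')(-3, Pow(-3, -1))), -1)) = Mul(Mul(Rational(2, 3), Pow(49, Rational(1, 2))), Pow(6, -1)) = Mul(Mul(Rational(2, 3), 7), Rational(1, 6)) = Mul(Rational(14, 3), Rational(1, 6)) = Rational(7, 9)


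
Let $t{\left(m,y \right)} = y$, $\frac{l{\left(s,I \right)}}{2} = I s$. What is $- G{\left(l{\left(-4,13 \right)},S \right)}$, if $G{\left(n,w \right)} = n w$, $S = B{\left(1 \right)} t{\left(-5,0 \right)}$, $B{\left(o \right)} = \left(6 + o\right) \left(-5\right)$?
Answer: $0$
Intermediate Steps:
$l{\left(s,I \right)} = 2 I s$
$B{\left(o \right)} = -30 - 5 o$
$S = 0$ ($S = \left(-30 - 5\right) 0 = \left(-35\right) 0 = 0$)
$- G{\left(l{\left(-4,13 \right)},S \right)} = - 2 \cdot 13 \left(-4\right) 0 = - \left(-104\right) 0 = \left(-1\right) 0 = 0$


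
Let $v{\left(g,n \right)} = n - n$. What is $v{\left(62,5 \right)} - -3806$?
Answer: $3806$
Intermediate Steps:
$v{\left(g,n \right)} = 0$
$v{\left(62,5 \right)} - -3806 = 0 - -3806 = 0 + 3806 = 3806$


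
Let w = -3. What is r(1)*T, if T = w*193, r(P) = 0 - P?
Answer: 579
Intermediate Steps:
r(P) = -P
T = -579 (T = -3*193 = -579)
r(1)*T = -1*1*(-579) = -1*(-579) = 579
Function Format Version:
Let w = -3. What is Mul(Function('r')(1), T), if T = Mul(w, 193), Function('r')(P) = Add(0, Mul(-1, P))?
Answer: 579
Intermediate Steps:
Function('r')(P) = Mul(-1, P)
T = -579 (T = Mul(-3, 193) = -579)
Mul(Function('r')(1), T) = Mul(Mul(-1, 1), -579) = Mul(-1, -579) = 579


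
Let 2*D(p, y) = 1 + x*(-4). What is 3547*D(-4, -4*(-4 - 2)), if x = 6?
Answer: -81581/2 ≈ -40791.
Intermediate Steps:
D(p, y) = -23/2 (D(p, y) = (1 + 6*(-4))/2 = (1 - 24)/2 = (1/2)*(-23) = -23/2)
3547*D(-4, -4*(-4 - 2)) = 3547*(-23/2) = -81581/2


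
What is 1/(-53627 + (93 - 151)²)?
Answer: -1/50263 ≈ -1.9895e-5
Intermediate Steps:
1/(-53627 + (93 - 151)²) = 1/(-53627 + (-58)²) = 1/(-53627 + 3364) = 1/(-50263) = -1/50263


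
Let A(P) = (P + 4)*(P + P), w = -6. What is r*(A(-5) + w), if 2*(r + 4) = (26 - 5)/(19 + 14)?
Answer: -162/11 ≈ -14.727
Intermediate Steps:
A(P) = 2*P*(4 + P) (A(P) = (4 + P)*(2*P) = 2*P*(4 + P))
r = -81/22 (r = -4 + ((26 - 5)/(19 + 14))/2 = -4 + (21/33)/2 = -4 + (21*(1/33))/2 = -4 + (½)*(7/11) = -4 + 7/22 = -81/22 ≈ -3.6818)
r*(A(-5) + w) = -81*(2*(-5)*(4 - 5) - 6)/22 = -81*(2*(-5)*(-1) - 6)/22 = -81*(10 - 6)/22 = -81/22*4 = -162/11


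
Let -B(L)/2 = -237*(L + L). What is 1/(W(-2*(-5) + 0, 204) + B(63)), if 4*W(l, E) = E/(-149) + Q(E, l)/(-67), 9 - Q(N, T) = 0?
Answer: 39932/2384883759 ≈ 1.6744e-5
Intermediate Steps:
Q(N, T) = 9 (Q(N, T) = 9 - 1*0 = 9 + 0 = 9)
B(L) = 948*L (B(L) = -(-474)*(L + L) = -(-474)*2*L = -(-948)*L = 948*L)
W(l, E) = -9/268 - E/596 (W(l, E) = (E/(-149) + 9/(-67))/4 = (E*(-1/149) + 9*(-1/67))/4 = (-E/149 - 9/67)/4 = (-9/67 - E/149)/4 = -9/268 - E/596)
1/(W(-2*(-5) + 0, 204) + B(63)) = 1/((-9/268 - 1/596*204) + 948*63) = 1/((-9/268 - 51/149) + 59724) = 1/(-15009/39932 + 59724) = 1/(2384883759/39932) = 39932/2384883759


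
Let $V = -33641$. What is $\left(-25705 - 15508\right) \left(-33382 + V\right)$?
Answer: $2762218899$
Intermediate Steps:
$\left(-25705 - 15508\right) \left(-33382 + V\right) = \left(-25705 - 15508\right) \left(-33382 - 33641\right) = \left(-41213\right) \left(-67023\right) = 2762218899$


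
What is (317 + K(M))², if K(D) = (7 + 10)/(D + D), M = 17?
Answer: 403225/4 ≈ 1.0081e+5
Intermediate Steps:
K(D) = 17/(2*D) (K(D) = 17/((2*D)) = 17*(1/(2*D)) = 17/(2*D))
(317 + K(M))² = (317 + (17/2)/17)² = (317 + (17/2)*(1/17))² = (317 + ½)² = (635/2)² = 403225/4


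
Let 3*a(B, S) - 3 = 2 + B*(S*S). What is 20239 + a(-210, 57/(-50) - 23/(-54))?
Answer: 1841178214/91125 ≈ 20205.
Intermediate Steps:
a(B, S) = 5/3 + B*S²/3 (a(B, S) = 1 + (2 + B*(S*S))/3 = 1 + (2 + B*S²)/3 = 1 + (⅔ + B*S²/3) = 5/3 + B*S²/3)
20239 + a(-210, 57/(-50) - 23/(-54)) = 20239 + (5/3 + (⅓)*(-210)*(57/(-50) - 23/(-54))²) = 20239 + (5/3 + (⅓)*(-210)*(57*(-1/50) - 23*(-1/54))²) = 20239 + (5/3 + (⅓)*(-210)*(-57/50 + 23/54)²) = 20239 + (5/3 + (⅓)*(-210)*(-482/675)²) = 20239 + (5/3 + (⅓)*(-210)*(232324/455625)) = 20239 + (5/3 - 3252536/91125) = 20239 - 3100661/91125 = 1841178214/91125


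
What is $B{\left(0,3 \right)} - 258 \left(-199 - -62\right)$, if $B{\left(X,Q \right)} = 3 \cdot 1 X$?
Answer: $35346$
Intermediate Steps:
$B{\left(X,Q \right)} = 3 X$
$B{\left(0,3 \right)} - 258 \left(-199 - -62\right) = 3 \cdot 0 - 258 \left(-199 - -62\right) = 0 - 258 \left(-199 + 62\right) = 0 - -35346 = 0 + 35346 = 35346$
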